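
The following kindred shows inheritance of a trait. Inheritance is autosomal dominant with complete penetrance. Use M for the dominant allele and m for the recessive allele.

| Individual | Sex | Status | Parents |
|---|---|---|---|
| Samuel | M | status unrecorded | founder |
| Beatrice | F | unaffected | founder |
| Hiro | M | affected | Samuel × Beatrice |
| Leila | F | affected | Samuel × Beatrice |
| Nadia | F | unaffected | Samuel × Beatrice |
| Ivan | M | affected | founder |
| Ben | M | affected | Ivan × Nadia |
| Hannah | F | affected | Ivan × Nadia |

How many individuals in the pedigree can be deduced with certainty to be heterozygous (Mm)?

5

Obligate heterozygotes: Samuel passed M to Hiro (Mm, whose m came from Beatrice) and passed m to Nadia (mm), so Samuel is Mm; Hiro is affected so carries M and received m from Beatrice (mm), so Hiro is Mm; Leila is affected so carries M and received m from Beatrice (mm), so Leila is Mm; Ben is affected so carries M and received m from Nadia (mm), so Ben is Mm; Hannah is affected so carries M and received m from Nadia (mm), so Hannah is Mm.
Every other individual is either homozygous by phenotype or has at least one consistent homozygous assignment, so the count is 5.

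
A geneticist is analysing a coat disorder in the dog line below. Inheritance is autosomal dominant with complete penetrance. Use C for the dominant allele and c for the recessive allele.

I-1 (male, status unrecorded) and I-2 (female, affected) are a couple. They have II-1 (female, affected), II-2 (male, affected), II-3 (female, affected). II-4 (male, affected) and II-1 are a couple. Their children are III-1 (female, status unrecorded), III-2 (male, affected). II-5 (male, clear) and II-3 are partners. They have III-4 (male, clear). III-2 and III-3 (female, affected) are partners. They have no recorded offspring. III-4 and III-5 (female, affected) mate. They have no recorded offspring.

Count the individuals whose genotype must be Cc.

Obligate heterozygotes: II-3 is affected so carries C and passed c to III-4 (cc), so II-3 is Cc.
Every other individual is either homozygous by phenotype or has at least one consistent homozygous assignment, so the count is 1.

1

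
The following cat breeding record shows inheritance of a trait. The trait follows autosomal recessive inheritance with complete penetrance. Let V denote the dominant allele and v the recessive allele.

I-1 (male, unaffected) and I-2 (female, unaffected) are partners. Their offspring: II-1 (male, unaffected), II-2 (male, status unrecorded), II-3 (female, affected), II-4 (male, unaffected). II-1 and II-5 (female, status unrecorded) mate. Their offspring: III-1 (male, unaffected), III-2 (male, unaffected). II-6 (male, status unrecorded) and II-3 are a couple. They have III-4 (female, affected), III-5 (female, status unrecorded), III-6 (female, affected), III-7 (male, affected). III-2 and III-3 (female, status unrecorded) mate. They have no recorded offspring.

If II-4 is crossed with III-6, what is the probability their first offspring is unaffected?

2/3

I-1 is unaffected so carries V and passed v to II-3 (vv), so I-1 is Vv.
I-2 is unaffected so carries V and passed v to II-3 (vv), so I-2 is Vv.
II-4 is an unaffected offspring of I-1 (Vv) × I-2 (Vv), whose cross gives 1/4 VV : 1/2 Vv : 1/4 vv; conditioning on being unaffected, II-4 is VV with probability 1/3, Vv with probability 2/3.
III-6 is affected, so III-6 is vv.
Summing over parental genotype combinations, P(offspring is unaffected) = 1/3·1 + 2/3·1/2 = 2/3.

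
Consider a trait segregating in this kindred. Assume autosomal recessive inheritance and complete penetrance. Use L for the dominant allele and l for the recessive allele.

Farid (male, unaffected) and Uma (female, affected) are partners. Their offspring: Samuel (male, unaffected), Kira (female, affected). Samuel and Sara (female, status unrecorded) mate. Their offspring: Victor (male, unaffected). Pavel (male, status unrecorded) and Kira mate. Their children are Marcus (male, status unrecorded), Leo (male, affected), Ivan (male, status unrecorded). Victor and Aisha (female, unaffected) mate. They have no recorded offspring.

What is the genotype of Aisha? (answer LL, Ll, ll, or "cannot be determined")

cannot be determined

Aisha's phenotype allows LL or Ll, and no parent or child forces a single allele at both positions; consistent genotype assignments exist with Aisha as LL or Ll.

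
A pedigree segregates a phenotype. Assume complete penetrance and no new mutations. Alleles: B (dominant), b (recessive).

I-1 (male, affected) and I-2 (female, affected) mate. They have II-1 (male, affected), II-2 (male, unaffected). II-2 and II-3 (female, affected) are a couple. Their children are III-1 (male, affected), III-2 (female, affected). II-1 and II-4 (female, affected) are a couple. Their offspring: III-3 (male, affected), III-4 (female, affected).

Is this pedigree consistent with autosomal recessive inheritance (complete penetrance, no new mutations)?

Under autosomal recessive, II-2 (unaffected, male) cannot arise from I-1 (affected) × I-2 (affected).

No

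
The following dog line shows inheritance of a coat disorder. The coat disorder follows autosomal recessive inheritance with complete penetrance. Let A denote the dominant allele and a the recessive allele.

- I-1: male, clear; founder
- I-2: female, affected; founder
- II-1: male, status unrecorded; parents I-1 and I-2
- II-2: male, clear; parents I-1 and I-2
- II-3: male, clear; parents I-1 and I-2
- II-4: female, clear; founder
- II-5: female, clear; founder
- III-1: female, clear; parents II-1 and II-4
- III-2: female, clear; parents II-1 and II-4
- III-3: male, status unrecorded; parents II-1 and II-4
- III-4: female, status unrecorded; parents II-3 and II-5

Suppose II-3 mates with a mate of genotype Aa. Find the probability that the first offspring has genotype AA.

II-3 is clear so carries A and received a from I-2 (aa), so II-3 is Aa.
The cross gives 1/4 AA : 1/2 Aa : 1/4 aa, so P(offspring has genotype AA) = 1/4.

1/4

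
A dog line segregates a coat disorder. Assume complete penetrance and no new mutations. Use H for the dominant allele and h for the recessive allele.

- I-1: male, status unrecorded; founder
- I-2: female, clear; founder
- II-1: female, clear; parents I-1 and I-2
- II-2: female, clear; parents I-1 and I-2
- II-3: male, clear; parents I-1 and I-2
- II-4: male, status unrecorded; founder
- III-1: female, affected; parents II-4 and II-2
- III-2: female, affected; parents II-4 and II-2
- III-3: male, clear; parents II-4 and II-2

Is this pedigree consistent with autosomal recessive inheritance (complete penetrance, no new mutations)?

A consistent assignment under autosomal recessive exists: I-1 HH, I-2 Hh, II-1 HH, II-2 Hh, II-3 HH, II-4 Hh, III-1 hh, III-2 hh, III-3 HH.
In this assignment every recorded phenotype matches its genotype and every non-founder's genotype is obtainable from its parents' genotypes, so the pedigree is consistent.

Yes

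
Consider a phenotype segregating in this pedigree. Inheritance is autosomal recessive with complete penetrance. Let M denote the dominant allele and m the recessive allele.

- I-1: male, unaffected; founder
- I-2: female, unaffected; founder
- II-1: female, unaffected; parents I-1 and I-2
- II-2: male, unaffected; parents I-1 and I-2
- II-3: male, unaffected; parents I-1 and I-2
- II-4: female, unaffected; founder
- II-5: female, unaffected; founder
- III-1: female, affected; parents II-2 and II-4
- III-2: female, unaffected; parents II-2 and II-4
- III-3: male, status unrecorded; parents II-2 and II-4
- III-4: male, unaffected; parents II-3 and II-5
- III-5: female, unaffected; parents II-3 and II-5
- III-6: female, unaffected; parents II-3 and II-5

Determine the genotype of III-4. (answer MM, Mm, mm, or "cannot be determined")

cannot be determined

III-4's phenotype allows MM or Mm, and no parent or child forces a single allele at both positions; consistent genotype assignments exist with III-4 as MM or Mm.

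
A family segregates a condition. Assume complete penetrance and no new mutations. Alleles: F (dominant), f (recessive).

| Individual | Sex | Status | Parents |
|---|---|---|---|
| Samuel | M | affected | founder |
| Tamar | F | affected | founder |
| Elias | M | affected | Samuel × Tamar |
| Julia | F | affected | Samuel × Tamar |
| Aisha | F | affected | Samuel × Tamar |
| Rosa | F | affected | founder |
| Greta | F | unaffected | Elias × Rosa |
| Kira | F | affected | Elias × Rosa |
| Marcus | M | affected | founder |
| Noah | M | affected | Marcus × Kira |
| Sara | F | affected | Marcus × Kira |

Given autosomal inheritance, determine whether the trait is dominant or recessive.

Elias and Rosa are both affected yet have an unaffected child Greta. Under a recessive model two affected parents are homozygous and every child would be affected, so the trait cannot be recessive.

dominant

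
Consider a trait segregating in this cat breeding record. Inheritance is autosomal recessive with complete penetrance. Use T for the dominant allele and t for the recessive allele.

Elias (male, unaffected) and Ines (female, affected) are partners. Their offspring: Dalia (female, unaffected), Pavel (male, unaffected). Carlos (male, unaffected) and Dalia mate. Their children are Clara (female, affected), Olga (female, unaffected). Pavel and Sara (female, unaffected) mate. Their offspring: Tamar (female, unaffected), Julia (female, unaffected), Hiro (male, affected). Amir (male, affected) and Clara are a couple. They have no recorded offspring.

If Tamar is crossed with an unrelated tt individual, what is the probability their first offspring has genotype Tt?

2/3

Pavel is unaffected so carries T and received t from Ines (tt), so Pavel is Tt.
Sara is unaffected so carries T and passed t to Hiro (tt), so Sara is Tt.
Tamar is an unaffected offspring of Pavel (Tt) × Sara (Tt), whose cross gives 1/4 TT : 1/2 Tt : 1/4 tt; conditioning on being unaffected, Tamar is TT with probability 1/3, Tt with probability 2/3.
Summing over parental genotype combinations, P(offspring has genotype Tt) = 1/3·1 + 2/3·1/2 = 2/3.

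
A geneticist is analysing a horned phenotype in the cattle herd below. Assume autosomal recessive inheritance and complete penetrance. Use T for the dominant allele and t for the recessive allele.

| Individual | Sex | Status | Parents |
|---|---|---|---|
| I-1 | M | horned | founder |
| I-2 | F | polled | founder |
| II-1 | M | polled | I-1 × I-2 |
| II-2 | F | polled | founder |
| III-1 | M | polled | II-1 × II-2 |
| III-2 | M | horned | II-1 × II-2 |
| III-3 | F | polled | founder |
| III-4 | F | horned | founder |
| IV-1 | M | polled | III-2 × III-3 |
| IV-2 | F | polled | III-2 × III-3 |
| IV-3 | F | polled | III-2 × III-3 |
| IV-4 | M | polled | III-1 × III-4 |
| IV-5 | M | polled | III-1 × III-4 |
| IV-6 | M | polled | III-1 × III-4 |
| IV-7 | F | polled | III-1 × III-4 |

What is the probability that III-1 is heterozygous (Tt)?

1/9

II-1 is polled so carries T and received t from I-1 (tt), so II-1 is Tt.
II-2 is polled so carries T and passed t to III-2 (tt), so II-2 is Tt.
Their cross gives offspring ratios 1/4 TT : 1/2 Tt : 1/4 tt. Conditioning on III-1 being polled, P(Tt) = 1/2 / 3/4 = 2/3 before taking III-1's own offspring into account.
III-4 is horned, so III-4 is tt.
Now use III-1's offspring. Probability of each recorded status — polled son IV-4: 1/2 if III-1 is Tt, 1 if TT; polled son IV-5: 1/2 if III-1 is Tt, 1 if TT; polled son IV-6: 1/2 if III-1 is Tt, 1 if TT; polled daughter IV-7: 1/2 if III-1 is Tt, 1 if TT.
Bayes: P(Tt) = 2/3·1/16 / (2/3·1/16 + 1/3·1) = 1/9.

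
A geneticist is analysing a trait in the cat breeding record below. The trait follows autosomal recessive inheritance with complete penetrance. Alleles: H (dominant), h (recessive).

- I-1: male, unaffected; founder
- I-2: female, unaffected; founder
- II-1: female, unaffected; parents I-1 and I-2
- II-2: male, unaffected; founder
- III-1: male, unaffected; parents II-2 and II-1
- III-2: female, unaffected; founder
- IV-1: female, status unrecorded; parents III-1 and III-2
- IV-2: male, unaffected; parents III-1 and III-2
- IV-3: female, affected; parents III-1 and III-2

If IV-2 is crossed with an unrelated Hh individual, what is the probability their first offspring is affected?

III-1 is unaffected so carries H and passed h to IV-3 (hh), so III-1 is Hh.
III-2 is unaffected so carries H and passed h to IV-3 (hh), so III-2 is Hh.
IV-2 is an unaffected offspring of III-1 (Hh) × III-2 (Hh), whose cross gives 1/4 HH : 1/2 Hh : 1/4 hh; conditioning on being unaffected, IV-2 is HH with probability 1/3, Hh with probability 2/3.
Summing over parental genotype combinations, P(offspring is affected) = 2/3·1/4 = 1/6.

1/6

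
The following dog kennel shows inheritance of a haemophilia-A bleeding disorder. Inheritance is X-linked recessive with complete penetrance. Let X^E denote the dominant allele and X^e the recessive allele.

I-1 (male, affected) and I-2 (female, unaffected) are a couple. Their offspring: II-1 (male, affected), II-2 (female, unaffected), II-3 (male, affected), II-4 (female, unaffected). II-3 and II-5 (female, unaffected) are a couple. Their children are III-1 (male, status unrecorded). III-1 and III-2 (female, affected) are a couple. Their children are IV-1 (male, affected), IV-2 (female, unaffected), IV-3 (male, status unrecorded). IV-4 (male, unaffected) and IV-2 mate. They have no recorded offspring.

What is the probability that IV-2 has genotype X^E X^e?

IV-2 is unaffected so carries E and received e from III-2 (X^e X^e), so IV-2 is X^E X^e, giving P(X^E X^e) = 1.

1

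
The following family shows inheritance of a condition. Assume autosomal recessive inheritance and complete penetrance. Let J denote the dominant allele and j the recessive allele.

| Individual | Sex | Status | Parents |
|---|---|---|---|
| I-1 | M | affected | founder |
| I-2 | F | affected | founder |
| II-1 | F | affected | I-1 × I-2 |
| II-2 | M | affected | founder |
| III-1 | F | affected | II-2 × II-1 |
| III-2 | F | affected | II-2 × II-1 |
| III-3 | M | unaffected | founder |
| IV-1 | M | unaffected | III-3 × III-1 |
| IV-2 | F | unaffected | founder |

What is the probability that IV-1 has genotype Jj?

1

IV-1 is unaffected so carries J and received j from III-1 (jj), so IV-1 is Jj, giving P(Jj) = 1.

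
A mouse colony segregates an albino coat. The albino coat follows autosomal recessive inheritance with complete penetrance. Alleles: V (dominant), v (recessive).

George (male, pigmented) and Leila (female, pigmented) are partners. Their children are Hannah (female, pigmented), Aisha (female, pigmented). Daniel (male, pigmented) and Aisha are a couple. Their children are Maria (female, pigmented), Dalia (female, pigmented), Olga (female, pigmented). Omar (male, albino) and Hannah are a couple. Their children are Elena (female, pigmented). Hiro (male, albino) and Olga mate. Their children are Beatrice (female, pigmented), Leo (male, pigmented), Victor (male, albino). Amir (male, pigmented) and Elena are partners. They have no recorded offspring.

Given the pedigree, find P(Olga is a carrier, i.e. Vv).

Olga is pigmented so carries V and passed v to Victor (vv), so Olga is Vv, giving P(Vv) = 1.

1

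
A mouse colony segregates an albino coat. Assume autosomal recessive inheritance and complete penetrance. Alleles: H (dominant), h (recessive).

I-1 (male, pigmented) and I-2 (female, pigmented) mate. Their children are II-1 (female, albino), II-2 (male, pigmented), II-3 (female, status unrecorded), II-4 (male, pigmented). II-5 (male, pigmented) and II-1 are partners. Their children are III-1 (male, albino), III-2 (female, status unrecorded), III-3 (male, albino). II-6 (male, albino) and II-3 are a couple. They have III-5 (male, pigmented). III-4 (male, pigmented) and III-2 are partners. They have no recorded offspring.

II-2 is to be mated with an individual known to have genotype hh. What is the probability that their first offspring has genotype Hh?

2/3

I-1 is pigmented so carries H and passed h to II-1 (hh), so I-1 is Hh.
I-2 is pigmented so carries H and passed h to II-1 (hh), so I-2 is Hh.
II-2 is a pigmented offspring of I-1 (Hh) × I-2 (Hh), whose cross gives 1/4 HH : 1/2 Hh : 1/4 hh; conditioning on being pigmented, II-2 is HH with probability 1/3, Hh with probability 2/3.
Summing over parental genotype combinations, P(offspring has genotype Hh) = 1/3·1 + 2/3·1/2 = 2/3.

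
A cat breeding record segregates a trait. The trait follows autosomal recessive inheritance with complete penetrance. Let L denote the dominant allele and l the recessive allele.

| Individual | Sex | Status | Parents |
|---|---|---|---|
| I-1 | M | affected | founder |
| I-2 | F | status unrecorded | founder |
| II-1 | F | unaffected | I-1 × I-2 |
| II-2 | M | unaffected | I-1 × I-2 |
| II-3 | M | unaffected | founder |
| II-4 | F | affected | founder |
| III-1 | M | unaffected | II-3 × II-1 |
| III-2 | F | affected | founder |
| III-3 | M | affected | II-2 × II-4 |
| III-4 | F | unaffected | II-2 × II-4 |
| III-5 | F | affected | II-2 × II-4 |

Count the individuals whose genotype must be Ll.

Obligate heterozygotes: II-1 is unaffected so carries L and received l from I-1 (ll), so II-1 is Ll; II-2 is unaffected so carries L and received l from I-1 (ll), so II-2 is Ll; III-4 is unaffected so carries L and received l from II-4 (ll), so III-4 is Ll.
Every other individual is either homozygous by phenotype or has at least one consistent homozygous assignment, so the count is 3.

3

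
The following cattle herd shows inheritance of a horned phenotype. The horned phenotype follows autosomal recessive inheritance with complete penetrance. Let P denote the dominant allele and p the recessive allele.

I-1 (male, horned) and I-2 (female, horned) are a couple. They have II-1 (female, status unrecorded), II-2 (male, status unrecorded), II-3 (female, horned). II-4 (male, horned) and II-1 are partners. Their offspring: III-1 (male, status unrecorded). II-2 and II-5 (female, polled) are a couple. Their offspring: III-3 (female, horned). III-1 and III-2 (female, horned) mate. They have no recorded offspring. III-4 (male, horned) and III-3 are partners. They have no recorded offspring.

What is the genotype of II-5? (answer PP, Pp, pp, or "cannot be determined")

Pp

From phenotype alone, II-5 is PP or Pp.
II-5 is polled so carries P and passed p to III-3 (pp), so II-5 is Pp.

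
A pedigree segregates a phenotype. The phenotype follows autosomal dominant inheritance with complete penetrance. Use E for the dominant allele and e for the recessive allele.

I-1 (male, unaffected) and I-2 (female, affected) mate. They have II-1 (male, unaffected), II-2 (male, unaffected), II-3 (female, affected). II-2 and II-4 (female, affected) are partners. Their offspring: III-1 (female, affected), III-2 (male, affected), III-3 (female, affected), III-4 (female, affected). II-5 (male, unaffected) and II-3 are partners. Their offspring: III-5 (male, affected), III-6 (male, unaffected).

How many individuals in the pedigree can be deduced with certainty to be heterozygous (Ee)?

7

Obligate heterozygotes: I-2 is affected so carries E and passed e to II-1 (ee), so I-2 is Ee; II-3 is affected so carries E and received e from I-1 (ee), so II-3 is Ee; III-1 is affected so carries E and received e from II-2 (ee), so III-1 is Ee; III-2 is affected so carries E and received e from II-2 (ee), so III-2 is Ee; III-3 is affected so carries E and received e from II-2 (ee), so III-3 is Ee; III-4 is affected so carries E and received e from II-2 (ee), so III-4 is Ee; III-5 is affected so carries E and received e from II-5 (ee), so III-5 is Ee.
Every other individual is either homozygous by phenotype or has at least one consistent homozygous assignment, so the count is 7.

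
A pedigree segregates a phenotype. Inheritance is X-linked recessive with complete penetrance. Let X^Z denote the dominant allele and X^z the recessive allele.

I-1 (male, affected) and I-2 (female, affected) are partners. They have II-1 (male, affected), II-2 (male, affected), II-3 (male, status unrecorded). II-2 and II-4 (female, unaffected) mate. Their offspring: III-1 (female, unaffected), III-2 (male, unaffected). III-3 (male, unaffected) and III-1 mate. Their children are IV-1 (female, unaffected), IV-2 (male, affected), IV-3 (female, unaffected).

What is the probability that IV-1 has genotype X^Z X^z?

III-3 is unaffected, so III-3 is X^Z Y.
III-1 is unaffected so carries Z and received z from II-2 (X^z Y), so III-1 is X^Z X^z.
Their cross gives offspring ratios 1/2 X^Z X^Z : 1/2 X^Z X^z. Conditioning on IV-1 being unaffected, P(X^Z X^z) = 1/2 / 1 = 1/2.

1/2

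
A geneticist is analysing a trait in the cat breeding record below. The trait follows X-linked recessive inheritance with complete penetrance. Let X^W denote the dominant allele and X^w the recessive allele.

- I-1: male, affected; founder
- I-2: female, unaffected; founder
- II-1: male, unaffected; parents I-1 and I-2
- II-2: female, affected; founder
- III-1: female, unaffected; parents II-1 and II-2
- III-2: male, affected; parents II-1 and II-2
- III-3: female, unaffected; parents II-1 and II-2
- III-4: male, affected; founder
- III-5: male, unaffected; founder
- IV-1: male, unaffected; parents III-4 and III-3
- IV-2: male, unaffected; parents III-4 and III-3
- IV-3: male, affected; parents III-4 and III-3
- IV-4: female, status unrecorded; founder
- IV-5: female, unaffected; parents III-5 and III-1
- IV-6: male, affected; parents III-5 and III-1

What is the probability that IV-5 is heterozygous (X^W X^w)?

III-5 is unaffected, so III-5 is X^W Y.
III-1 is unaffected so carries W and received w from II-2 (X^w X^w), so III-1 is X^W X^w.
Their cross gives offspring ratios 1/2 X^W X^W : 1/2 X^W X^w. Conditioning on IV-5 being unaffected, P(X^W X^w) = 1/2 / 1 = 1/2.

1/2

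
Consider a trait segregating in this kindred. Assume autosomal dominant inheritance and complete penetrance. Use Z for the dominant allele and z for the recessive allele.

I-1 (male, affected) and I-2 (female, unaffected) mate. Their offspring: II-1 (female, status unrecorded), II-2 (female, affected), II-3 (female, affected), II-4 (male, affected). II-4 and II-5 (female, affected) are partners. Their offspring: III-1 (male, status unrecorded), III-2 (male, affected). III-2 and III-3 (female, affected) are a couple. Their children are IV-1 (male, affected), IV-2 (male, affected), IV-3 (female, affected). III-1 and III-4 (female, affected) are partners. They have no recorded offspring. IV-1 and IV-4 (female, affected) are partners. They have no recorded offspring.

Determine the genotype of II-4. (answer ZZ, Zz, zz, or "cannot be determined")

From phenotype alone, II-4 is ZZ or Zz.
II-4 is affected so carries Z and received z from I-2 (zz), so II-4 is Zz.

Zz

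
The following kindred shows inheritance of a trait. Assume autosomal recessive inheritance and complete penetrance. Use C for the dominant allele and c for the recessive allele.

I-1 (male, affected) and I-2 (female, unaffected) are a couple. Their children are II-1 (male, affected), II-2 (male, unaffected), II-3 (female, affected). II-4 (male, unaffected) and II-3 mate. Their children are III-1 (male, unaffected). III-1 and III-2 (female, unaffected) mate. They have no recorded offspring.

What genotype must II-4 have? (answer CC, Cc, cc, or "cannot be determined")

cannot be determined

II-4's phenotype allows CC or Cc, and no parent or child forces a single allele at both positions; consistent genotype assignments exist with II-4 as CC or Cc.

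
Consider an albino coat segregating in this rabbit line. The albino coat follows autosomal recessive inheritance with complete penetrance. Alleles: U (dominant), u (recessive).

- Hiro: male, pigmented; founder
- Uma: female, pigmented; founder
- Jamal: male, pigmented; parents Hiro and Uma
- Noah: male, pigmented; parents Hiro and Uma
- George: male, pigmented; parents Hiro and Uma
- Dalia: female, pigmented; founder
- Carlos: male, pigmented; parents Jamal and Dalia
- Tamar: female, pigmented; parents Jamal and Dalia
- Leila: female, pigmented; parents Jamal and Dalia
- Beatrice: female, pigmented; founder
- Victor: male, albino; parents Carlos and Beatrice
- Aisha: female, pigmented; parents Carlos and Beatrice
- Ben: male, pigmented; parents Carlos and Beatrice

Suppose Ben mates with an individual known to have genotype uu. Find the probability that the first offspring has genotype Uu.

2/3

Carlos is pigmented so carries U and passed u to Victor (uu), so Carlos is Uu.
Beatrice is pigmented so carries U and passed u to Victor (uu), so Beatrice is Uu.
Ben is a pigmented offspring of Carlos (Uu) × Beatrice (Uu), whose cross gives 1/4 UU : 1/2 Uu : 1/4 uu; conditioning on being pigmented, Ben is UU with probability 1/3, Uu with probability 2/3.
Summing over parental genotype combinations, P(offspring has genotype Uu) = 1/3·1 + 2/3·1/2 = 2/3.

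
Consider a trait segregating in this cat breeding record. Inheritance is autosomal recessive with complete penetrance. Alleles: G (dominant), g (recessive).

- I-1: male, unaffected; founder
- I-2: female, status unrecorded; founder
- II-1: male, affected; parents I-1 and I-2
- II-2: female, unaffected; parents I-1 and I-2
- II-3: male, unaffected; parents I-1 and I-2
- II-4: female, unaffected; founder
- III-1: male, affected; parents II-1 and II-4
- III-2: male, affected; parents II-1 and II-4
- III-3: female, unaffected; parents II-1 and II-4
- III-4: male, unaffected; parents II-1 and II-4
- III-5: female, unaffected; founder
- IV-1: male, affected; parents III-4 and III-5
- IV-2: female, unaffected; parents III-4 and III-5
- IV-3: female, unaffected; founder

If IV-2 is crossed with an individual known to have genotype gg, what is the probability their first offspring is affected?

III-4 is unaffected so carries G and received g from II-1 (gg), so III-4 is Gg.
III-5 is unaffected so carries G and passed g to IV-1 (gg), so III-5 is Gg.
IV-2 is an unaffected offspring of III-4 (Gg) × III-5 (Gg), whose cross gives 1/4 GG : 1/2 Gg : 1/4 gg; conditioning on being unaffected, IV-2 is GG with probability 1/3, Gg with probability 2/3.
Summing over parental genotype combinations, P(offspring is affected) = 2/3·1/2 = 1/3.

1/3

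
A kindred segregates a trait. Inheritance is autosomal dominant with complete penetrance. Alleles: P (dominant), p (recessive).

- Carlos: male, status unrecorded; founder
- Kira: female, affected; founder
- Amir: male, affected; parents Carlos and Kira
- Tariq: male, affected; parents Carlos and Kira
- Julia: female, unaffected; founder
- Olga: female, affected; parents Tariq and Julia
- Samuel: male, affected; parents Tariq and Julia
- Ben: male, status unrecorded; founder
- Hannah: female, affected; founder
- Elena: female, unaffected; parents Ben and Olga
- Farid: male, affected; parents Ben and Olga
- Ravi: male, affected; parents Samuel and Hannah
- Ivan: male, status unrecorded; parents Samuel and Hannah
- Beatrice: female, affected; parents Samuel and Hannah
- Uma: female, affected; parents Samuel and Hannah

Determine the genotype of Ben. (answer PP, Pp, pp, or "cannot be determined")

Ben's phenotype is unrecorded, and no parent or child forces a single allele at both positions; consistent genotype assignments exist with Ben as Pp or pp.

cannot be determined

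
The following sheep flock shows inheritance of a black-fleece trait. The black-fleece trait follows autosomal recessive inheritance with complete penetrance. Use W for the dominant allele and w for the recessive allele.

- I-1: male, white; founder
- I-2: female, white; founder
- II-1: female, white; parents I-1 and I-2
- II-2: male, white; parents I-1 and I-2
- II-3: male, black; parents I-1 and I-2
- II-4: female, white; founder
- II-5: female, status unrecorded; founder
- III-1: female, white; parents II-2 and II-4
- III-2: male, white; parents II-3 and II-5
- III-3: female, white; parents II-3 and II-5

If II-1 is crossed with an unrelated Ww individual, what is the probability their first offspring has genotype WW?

I-1 is white so carries W and passed w to II-3 (ww), so I-1 is Ww.
I-2 is white so carries W and passed w to II-3 (ww), so I-2 is Ww.
II-1 is a white offspring of I-1 (Ww) × I-2 (Ww), whose cross gives 1/4 WW : 1/2 Ww : 1/4 ww; conditioning on being white, II-1 is WW with probability 1/3, Ww with probability 2/3.
Summing over parental genotype combinations, P(offspring has genotype WW) = 1/3·1/2 + 2/3·1/4 = 1/3.

1/3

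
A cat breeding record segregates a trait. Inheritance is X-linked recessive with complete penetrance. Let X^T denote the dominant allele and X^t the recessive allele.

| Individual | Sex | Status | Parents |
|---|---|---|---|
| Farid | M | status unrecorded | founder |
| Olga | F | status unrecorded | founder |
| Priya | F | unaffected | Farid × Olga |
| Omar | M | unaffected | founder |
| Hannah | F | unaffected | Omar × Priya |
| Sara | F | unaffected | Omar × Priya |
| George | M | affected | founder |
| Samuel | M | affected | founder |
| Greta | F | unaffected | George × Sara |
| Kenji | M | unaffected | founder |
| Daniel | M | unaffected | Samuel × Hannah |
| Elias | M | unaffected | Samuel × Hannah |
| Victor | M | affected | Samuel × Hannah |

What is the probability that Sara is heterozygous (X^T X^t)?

1/3

Omar is unaffected, so Omar is X^T Y.
Priya is unaffected so carries T and passed t to Hannah (X^T X^t, whose T came from Omar), so Priya is X^T X^t.
Their cross gives offspring ratios 1/2 X^T X^T : 1/2 X^T X^t. Conditioning on Sara being unaffected, P(X^T X^t) = 1/2 / 1 = 1/2 before taking Sara's own offspring into account.
George is affected, so George is X^t Y.
Now use Sara's offspring. Probability of each recorded status — unaffected daughter Greta: 1/2 if Sara is X^T X^t, 1 if X^T X^T.
Bayes: P(X^T X^t) = 1/2·1/2 / (1/2·1/2 + 1/2·1) = 1/3.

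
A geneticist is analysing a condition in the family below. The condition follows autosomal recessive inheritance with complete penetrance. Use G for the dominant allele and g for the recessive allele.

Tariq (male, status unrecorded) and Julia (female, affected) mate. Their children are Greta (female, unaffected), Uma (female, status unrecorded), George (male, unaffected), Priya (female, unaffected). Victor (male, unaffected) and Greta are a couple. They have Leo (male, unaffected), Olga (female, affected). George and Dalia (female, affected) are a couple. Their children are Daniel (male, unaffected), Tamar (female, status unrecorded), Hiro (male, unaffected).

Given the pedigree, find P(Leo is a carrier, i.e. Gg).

2/3

Victor is unaffected so carries G and passed g to Olga (gg), so Victor is Gg.
Greta is unaffected so carries G and received g from Julia (gg), so Greta is Gg.
Their cross gives offspring ratios 1/4 GG : 1/2 Gg : 1/4 gg. Conditioning on Leo being unaffected, P(Gg) = 1/2 / 3/4 = 2/3.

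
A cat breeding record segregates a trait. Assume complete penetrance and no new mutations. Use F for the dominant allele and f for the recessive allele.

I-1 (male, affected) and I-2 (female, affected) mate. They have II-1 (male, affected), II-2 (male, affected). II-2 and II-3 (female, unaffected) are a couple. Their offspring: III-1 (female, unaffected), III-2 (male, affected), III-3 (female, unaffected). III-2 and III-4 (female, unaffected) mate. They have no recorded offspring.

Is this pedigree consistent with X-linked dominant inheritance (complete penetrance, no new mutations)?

Under X-linked dominant, III-1 (unaffected, female) cannot arise from II-2 (affected) × II-3 (unaffected).

No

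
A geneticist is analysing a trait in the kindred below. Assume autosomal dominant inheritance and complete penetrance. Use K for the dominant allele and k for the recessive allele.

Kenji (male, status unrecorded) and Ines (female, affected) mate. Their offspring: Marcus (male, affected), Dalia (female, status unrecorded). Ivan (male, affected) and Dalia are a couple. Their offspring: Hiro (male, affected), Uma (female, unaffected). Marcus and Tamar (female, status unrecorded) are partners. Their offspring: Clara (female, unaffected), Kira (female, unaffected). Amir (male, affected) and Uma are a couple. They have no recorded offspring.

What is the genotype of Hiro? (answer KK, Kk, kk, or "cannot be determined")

cannot be determined

Hiro's phenotype allows KK or Kk, and no parent or child forces a single allele at both positions; consistent genotype assignments exist with Hiro as KK or Kk.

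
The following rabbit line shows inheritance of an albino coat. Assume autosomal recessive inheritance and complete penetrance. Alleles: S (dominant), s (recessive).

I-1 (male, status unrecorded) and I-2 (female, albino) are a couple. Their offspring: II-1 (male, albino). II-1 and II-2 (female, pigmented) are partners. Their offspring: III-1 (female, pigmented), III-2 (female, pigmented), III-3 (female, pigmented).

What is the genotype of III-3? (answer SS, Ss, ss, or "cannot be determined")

From phenotype alone, III-3 is SS or Ss.
III-3 is pigmented so carries S and received s from II-1 (ss), so III-3 is Ss.

Ss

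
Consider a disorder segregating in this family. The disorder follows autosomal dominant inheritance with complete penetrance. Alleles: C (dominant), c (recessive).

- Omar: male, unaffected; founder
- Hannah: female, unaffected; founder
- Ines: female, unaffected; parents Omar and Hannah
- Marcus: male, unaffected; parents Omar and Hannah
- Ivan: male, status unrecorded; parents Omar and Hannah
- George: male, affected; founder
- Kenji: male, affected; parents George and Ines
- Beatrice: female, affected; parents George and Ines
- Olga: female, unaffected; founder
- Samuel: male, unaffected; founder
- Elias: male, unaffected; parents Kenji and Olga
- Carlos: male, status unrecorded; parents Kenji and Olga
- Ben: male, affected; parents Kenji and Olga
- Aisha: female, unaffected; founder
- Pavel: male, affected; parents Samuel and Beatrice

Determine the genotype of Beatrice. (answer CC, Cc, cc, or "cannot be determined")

Cc

From phenotype alone, Beatrice is CC or Cc.
Beatrice is affected so carries C and received c from Ines (cc), so Beatrice is Cc.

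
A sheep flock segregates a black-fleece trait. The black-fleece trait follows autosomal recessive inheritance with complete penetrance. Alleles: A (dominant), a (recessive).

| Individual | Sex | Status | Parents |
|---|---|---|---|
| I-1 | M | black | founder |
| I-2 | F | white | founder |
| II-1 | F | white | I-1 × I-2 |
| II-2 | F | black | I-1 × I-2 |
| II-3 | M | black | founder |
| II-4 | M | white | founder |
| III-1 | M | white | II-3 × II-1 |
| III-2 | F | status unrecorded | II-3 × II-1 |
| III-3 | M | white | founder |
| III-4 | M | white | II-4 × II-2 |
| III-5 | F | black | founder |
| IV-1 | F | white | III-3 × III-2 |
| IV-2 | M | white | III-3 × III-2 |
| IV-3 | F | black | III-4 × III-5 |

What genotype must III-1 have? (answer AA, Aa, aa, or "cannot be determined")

From phenotype alone, III-1 is AA or Aa.
III-1 is white so carries A and received a from II-3 (aa), so III-1 is Aa.

Aa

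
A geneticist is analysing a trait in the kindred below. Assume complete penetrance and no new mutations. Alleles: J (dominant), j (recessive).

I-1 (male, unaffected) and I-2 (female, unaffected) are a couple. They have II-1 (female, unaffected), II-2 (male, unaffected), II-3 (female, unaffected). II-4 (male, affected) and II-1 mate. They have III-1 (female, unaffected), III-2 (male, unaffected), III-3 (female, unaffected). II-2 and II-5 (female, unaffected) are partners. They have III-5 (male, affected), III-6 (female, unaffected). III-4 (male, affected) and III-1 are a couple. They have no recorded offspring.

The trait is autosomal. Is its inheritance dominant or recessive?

II-2 and II-5 are both unaffected yet have an affected child III-5. Under dominance, an affected child requires at least one affected parent, so the trait cannot be dominant.

recessive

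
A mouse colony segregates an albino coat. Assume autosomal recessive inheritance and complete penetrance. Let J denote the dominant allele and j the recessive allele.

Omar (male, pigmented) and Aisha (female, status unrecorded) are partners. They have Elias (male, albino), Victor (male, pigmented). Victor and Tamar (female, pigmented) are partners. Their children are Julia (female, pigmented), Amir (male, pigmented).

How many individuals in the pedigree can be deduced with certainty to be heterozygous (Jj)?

Obligate heterozygotes: Omar is pigmented so carries J and passed j to Elias (jj), so Omar is Jj.
Every other individual is either homozygous by phenotype or has at least one consistent homozygous assignment, so the count is 1.

1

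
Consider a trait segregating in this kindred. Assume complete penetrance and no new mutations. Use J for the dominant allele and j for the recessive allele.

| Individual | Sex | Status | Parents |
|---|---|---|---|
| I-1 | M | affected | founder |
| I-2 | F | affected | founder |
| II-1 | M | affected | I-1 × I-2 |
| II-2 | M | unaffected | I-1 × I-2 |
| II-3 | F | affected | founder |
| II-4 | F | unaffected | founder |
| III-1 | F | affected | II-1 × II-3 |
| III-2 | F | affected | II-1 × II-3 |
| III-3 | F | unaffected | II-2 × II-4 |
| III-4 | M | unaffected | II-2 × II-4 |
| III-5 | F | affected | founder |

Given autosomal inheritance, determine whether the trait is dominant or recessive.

dominant

I-1 and I-2 are both affected yet have an unaffected child II-2. Under a recessive model two affected parents are homozygous and every child would be affected, so the trait cannot be recessive.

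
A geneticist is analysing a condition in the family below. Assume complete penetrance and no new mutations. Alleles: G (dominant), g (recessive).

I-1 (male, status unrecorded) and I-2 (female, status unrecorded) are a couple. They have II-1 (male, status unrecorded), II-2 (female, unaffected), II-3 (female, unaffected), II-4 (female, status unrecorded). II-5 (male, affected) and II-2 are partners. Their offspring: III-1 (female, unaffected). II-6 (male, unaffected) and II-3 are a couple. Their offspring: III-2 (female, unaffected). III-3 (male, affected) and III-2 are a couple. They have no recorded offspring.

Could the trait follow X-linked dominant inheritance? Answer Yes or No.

No

Under X-linked dominant, III-1 (unaffected, female) cannot arise from II-5 (affected) × II-2 (unaffected).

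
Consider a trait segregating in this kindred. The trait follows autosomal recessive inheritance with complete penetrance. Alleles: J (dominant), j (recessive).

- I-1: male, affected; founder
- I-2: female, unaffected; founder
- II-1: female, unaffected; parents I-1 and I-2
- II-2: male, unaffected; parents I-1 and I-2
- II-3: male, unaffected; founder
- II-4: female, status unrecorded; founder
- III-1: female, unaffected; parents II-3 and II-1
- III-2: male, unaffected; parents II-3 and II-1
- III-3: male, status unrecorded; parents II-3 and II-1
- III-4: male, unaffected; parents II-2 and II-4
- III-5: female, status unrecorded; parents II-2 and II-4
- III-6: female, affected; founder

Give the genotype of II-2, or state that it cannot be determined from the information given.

From phenotype alone, II-2 is JJ or Jj.
II-2 is unaffected so carries J and received j from I-1 (jj), so II-2 is Jj.

Jj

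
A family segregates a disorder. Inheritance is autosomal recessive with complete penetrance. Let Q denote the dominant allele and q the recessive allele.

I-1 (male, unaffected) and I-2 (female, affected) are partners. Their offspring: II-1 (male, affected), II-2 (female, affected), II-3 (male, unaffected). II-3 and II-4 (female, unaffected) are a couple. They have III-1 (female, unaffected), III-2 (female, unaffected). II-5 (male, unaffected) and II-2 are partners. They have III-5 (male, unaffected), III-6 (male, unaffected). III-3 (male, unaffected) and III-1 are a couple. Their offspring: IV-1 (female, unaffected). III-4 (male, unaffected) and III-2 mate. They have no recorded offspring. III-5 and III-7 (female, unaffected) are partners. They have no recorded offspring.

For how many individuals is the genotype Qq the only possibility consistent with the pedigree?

Obligate heterozygotes: I-1 is unaffected so carries Q and passed q to II-1 (qq), so I-1 is Qq; II-3 is unaffected so carries Q and received q from I-2 (qq), so II-3 is Qq; III-5 is unaffected so carries Q and received q from II-2 (qq), so III-5 is Qq; III-6 is unaffected so carries Q and received q from II-2 (qq), so III-6 is Qq.
Every other individual is either homozygous by phenotype or has at least one consistent homozygous assignment, so the count is 4.

4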